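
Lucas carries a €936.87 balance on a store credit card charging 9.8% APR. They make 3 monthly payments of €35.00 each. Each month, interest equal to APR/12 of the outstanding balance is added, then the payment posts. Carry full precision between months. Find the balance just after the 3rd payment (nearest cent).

€854.15

Monthly rate r = 9.8%/12 = 0.816667% = 0.00816667.
Each month: B ← B·(1+r) − €35.00.
Month 1: interest €7.65; balance after payment €909.52.
Month 2: interest €7.43; balance after payment €881.95.
Month 3: interest €7.20; balance after payment €854.15.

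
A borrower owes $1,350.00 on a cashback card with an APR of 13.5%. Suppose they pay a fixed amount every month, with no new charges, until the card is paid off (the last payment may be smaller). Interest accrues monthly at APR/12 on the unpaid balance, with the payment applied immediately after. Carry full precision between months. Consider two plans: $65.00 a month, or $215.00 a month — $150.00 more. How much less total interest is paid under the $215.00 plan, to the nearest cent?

$138.07

Monthly rate r = 13.5%/12 = 1.125% = 0.01125.
At $65.00/mo: n = ⌈−ln(1 − rB₀/P)/ln(1+r)⌉ = 24 payments (last $51.28); total interest = total paid − $1,350.00 = $196.28.
At $215.00/mo: 7 payments (last $118.21); total interest $58.21.
Interest saved = $196.28 − $58.21 = $138.07.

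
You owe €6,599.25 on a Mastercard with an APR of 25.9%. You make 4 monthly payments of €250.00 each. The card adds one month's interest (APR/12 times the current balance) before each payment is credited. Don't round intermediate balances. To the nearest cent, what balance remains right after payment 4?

€6,154.85

Monthly rate r = 25.9%/12 = 2.15833% = 0.0215833.
Each month: B ← B·(1+r) − €250.00.
Month 1: interest €142.43; balance after payment €6,491.68.
Month 2: interest €140.11; balance after payment €6,381.80.
Month 3: interest €137.74; balance after payment €6,269.54.
Month 4: interest €135.32; balance after payment €6,154.85.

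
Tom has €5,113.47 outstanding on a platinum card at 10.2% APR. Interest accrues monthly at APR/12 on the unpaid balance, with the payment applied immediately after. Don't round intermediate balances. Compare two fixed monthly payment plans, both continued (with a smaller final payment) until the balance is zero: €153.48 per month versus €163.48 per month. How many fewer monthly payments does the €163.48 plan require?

Monthly rate r = 10.2%/12 = 0.85% = 0.0085.
At €153.48/mo: n = ⌈−ln(1 − rB₀/P)/ln(1+r)⌉ = 40 payments (last €51.82); total interest = total paid − €5,113.47 = €924.07.
At €163.48/mo: 37 payments (last €84.44); total interest €856.25.
Payments saved = 40 − 37 = 3.

3 fewer payments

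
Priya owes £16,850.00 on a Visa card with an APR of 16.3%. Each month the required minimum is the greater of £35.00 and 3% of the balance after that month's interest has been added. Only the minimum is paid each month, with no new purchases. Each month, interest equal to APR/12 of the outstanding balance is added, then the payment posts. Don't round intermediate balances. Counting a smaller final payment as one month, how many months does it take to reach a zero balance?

Monthly rate r = 16.3%/12 = 1.35833% = 0.0135833.
While 3% of the post-interest balance exceeds £35.00, each month B ← (B·(1+r))·(1 − 0.03), i.e. B shrinks by the factor (1+r)·0.97 = 0.98318.
This holds for months 1–159. Entering month 160 the balance is £1,134.91; 3% of the post-interest balance is now below £35.00, so the flat £35.00 minimum applies from here.
From month 160 a fixed £35.00 at rate r clears £1,134.91 in 44 more payments. Total: 159 + 44 = 203 months.

203 months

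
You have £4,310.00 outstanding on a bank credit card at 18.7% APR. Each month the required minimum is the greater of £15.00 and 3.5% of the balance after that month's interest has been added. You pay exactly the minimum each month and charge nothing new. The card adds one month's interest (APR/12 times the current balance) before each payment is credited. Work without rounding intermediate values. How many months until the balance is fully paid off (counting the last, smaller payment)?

Monthly rate r = 18.7%/12 = 1.55833% = 0.0155833.
While 3.5% of the post-interest balance exceeds £15.00, each month B ← (B·(1+r))·(1 − 0.035), i.e. B shrinks by the factor (1+r)·0.965 = 0.98004.
This holds for months 1–116. Entering month 117 the balance is £415.58; 3.5% of the post-interest balance is now below £15.00, so the flat £15.00 minimum applies from here.
From month 117 a fixed £15.00 at rate r clears £415.58 in 37 more payments. Total: 116 + 37 = 153 months.

153 months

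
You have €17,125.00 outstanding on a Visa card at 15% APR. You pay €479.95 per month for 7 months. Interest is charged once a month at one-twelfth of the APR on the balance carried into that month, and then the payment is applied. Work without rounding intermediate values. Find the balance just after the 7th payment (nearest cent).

€15,192.52

Monthly rate r = 15%/12 = 1.25% = 0.0125.
Each month: B ← B·(1+r) − €479.95.
Month 1: interest €214.06; balance after payment €16,859.11.
Month 2: interest €210.74; balance after payment €16,589.90.
Month 3: interest €207.37; balance after payment €16,317.33.
Month 4: interest €203.97; balance after payment €16,041.34.
Month 5: interest €200.52; balance after payment €15,761.91.
Month 6: interest €197.02; balance after payment €15,478.98.
Month 7: interest €193.49; balance after payment €15,192.52.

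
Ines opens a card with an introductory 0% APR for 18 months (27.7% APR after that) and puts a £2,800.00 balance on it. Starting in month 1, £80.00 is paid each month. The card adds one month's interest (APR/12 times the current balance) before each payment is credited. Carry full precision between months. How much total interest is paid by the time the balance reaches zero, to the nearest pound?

£387

Promo months 1–18 at r₀ = 0%/12 = 0; months 19+ at r₁ = 27.7%/12 = 0.0230833.
After month 18 (no interest yet): B = £2,800.00 − 18·£80.00 = £1,360.00.
Then at r₁ with £80.00/mo: n₂ = −ln(1 − r₁·B/P)/ln(1+r₁) ≈ 21.83 → 22 more payments.
Total paid = 39·£80.00 + £66.82 = £3,186.82; interest = £3,186.82 − £2,800.00 = £386.82.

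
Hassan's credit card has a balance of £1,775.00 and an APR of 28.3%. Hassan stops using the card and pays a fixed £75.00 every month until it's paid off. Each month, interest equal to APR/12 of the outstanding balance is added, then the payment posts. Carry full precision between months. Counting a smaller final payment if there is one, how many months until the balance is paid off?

36 payments

Monthly rate r = 28.3%/12 = 2.35833% = 0.0235833.
Recurrence: B ← B·(1+r) − £75.00.
Month 1: interest £41.86; balance after payment £1,741.86.
Month 2: interest £41.08; balance after payment £1,707.94.
Closed form: n = −ln(1 − rB₀/P)/ln(1+r) = −ln(0.44186)/ln(1.02358) ≈ 35.040, so the balance reaches zero during payment 36.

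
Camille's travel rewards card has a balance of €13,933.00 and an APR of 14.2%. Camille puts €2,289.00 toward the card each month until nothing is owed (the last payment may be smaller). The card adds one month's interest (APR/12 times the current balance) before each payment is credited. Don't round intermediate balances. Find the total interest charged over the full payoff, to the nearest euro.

Monthly rate r = 14.2%/12 = 1.18333% = 0.0118333.
Payoff takes n = ⌈−ln(1 − rB₀/P)/ln(1+r)⌉ = ⌈6.355⌉ = 7 payments; the last is €814.74.
Total paid = 6·€2,289.00 + €814.74 = €14,548.74.
Total interest = total paid − principal = €14,548.74 − €13,933.00 = €615.74.

€616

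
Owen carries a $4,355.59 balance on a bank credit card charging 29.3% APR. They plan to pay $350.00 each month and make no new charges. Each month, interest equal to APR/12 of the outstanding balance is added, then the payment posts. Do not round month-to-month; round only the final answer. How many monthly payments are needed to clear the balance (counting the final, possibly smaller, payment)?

16 months

Monthly rate r = 29.3%/12 = 2.44167% = 0.0244167.
Recurrence: B ← B·(1+r) − $350.00.
Month 1: interest $106.35; balance after payment $4,111.94.
Month 2: interest $100.40; balance after payment $3,862.34.
Closed form: n = −ln(1 − rB₀/P)/ln(1+r) = −ln(0.69615)/ln(1.02442) ≈ 15.014, so the balance reaches zero during payment 16.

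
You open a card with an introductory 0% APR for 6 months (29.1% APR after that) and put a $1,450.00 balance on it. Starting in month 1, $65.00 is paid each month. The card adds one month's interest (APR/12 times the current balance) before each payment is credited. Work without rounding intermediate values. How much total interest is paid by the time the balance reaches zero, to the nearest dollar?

Promo months 1–6 at r₀ = 0%/12 = 0; months 7+ at r₁ = 29.1%/12 = 0.02425.
After month 6 (no interest yet): B = $1,450.00 − 6·$65.00 = $1,060.00.
Then at r₁ with $65.00/mo: n₂ = −ln(1 − r₁·B/P)/ln(1+r₁) ≈ 21.00 → 22 more payments.
Total paid = 27·$65.00 + $0.32 = $1,755.32; interest = $1,755.32 − $1,450.00 = $305.32.

$305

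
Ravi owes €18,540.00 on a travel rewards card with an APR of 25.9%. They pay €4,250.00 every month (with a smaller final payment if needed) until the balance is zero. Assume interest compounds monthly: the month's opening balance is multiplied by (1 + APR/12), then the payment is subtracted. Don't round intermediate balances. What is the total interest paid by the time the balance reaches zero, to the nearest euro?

€1,152

Monthly rate r = 25.9%/12 = 2.15833% = 0.0215833.
Payoff takes n = ⌈−ln(1 − rB₀/P)/ln(1+r)⌉ = ⌈4.631⌉ = 5 payments; the last is €2,691.72.
Total paid = 4·€4,250.00 + €2,691.72 = €19,691.72.
Total interest = total paid − principal = €19,691.72 − €18,540.00 = €1,151.72.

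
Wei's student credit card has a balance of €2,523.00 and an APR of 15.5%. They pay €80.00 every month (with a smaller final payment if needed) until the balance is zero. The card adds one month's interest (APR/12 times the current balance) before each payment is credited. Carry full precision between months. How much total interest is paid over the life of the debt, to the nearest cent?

€738.24

Monthly rate r = 15.5%/12 = 1.29167% = 0.0129167.
Payoff takes n = ⌈−ln(1 − rB₀/P)/ln(1+r)⌉ = ⌈40.764⌉ = 41 payments; the last is €61.24.
Total paid = 40·€80.00 + €61.24 = €3,261.24.
Total interest = total paid − principal = €3,261.24 − €2,523.00 = €738.24.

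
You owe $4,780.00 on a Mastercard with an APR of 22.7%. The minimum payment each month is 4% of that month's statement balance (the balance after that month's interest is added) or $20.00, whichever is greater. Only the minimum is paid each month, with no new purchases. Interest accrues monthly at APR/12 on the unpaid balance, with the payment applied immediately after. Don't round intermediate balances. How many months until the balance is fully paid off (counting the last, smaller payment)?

Monthly rate r = 22.7%/12 = 1.89167% = 0.0189167.
While 4% of the post-interest balance exceeds $20.00, each month B ← (B·(1+r))·(1 − 0.04), i.e. B shrinks by the factor (1+r)·0.96 = 0.97816.
This holds for months 1–104. Entering month 105 the balance is $480.90; 4% of the post-interest balance is now below $20.00, so the flat $20.00 minimum applies from here.
From month 105 a fixed $20.00 at rate r clears $480.90 in 33 more payments. Total: 104 + 33 = 137 months.

137 months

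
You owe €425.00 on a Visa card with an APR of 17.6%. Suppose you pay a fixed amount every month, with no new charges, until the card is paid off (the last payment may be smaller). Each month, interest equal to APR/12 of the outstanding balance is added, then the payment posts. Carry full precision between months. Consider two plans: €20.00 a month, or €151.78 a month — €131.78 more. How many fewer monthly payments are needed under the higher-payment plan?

23 fewer payments

Monthly rate r = 17.6%/12 = 1.46667% = 0.0146667.
At €20.00/mo: n = ⌈−ln(1 − rB₀/P)/ln(1+r)⌉ = 26 payments (last €13.05); total interest = total paid − €425.00 = €88.05.
At €151.78/mo: 3 payments (last €133.70); total interest €12.26.
Payments saved = 26 − 3 = 23.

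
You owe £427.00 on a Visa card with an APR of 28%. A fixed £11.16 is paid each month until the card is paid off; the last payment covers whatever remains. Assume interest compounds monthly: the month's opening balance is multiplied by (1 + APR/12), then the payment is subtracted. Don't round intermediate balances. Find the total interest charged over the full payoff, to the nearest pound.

£653

Monthly rate r = 28%/12 = 2.33333% = 0.0233333.
Payoff takes n = ⌈−ln(1 − rB₀/P)/ln(1+r)⌉ = ⌈96.803⌉ = 97 payments; the last is £8.99.
Total paid = 96·£11.16 + £8.99 = £1,080.35.
Total interest = total paid − principal = £1,080.35 − £427.00 = £653.35.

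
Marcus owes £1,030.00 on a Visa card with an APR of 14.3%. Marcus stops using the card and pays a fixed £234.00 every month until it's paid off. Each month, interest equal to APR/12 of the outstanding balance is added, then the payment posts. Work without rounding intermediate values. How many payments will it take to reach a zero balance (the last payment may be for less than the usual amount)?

5 payments

Monthly rate r = 14.3%/12 = 1.19167% = 0.0119167.
Recurrence: B ← B·(1+r) − £234.00.
Month 1: interest £12.27; balance after payment £808.27.
Month 2: interest £9.63; balance after payment £583.91.
Month 3: interest £6.96; balance after payment £356.86.
Month 4: interest £4.25; balance after payment £127.12.
Month 5: interest £1.51; balance after payment £0.00.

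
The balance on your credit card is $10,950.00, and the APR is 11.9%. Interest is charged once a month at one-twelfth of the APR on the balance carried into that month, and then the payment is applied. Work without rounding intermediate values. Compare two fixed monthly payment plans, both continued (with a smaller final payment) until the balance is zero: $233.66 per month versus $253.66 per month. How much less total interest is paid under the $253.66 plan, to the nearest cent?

$435.31

Monthly rate r = 11.9%/12 = 0.991667% = 0.00991667.
At $233.66/mo: n = ⌈−ln(1 − rB₀/P)/ln(1+r)⌉ = 64 payments (last $78.42); total interest = total paid − $10,950.00 = $3,849.00.
At $253.66/mo: 57 payments (last $158.73); total interest $3,413.69.
Interest saved = $3,849.00 − $3,413.69 = $435.31.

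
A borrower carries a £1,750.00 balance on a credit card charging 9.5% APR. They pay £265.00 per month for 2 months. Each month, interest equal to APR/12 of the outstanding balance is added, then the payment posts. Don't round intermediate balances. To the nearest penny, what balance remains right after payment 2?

Monthly rate r = 9.5%/12 = 0.791667% = 0.00791667.
Each month: B ← B·(1+r) − £265.00.
Month 1: interest £13.85; balance after payment £1,498.85.
Month 2: interest £11.87; balance after payment £1,245.72.

£1,245.72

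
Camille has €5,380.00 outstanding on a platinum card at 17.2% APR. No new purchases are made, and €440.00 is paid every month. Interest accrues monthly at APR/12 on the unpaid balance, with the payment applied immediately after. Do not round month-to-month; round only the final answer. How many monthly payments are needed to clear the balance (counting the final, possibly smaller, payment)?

Monthly rate r = 17.2%/12 = 1.43333% = 0.0143333.
Recurrence: B ← B·(1+r) − €440.00.
Month 1: interest €77.11; balance after payment €5,017.11.
Month 2: interest €71.91; balance after payment €4,649.03.
Closed form: n = −ln(1 − rB₀/P)/ln(1+r) = −ln(0.82474)/ln(1.01433) ≈ 13.539, so the balance reaches zero during payment 14.

14 payments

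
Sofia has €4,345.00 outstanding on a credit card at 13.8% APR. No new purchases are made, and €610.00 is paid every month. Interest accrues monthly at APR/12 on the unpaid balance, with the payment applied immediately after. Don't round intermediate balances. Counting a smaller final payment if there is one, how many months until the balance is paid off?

Monthly rate r = 13.8%/12 = 1.15% = 0.0115.
Recurrence: B ← B·(1+r) − €610.00.
Month 1: interest €49.97; balance after payment €3,784.97.
Month 2: interest €43.53; balance after payment €3,218.49.
Closed form: n = −ln(1 − rB₀/P)/ln(1+r) = −ln(0.91809)/ln(1.0115) ≈ 7.474, so the balance reaches zero during payment 8.

8 months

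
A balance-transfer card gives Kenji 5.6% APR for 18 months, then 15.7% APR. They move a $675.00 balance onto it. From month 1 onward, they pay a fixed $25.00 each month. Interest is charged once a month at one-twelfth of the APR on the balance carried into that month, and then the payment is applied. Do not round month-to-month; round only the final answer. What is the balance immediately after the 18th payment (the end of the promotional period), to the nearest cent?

$265.70

Promo months 1–18 at r₀ = 5.6%/12 = 0.00466667; months 19+ at r₁ = 15.7%/12 = 0.0130833.
After month 18: iterate B ← B·(1+r₀) − $25.00 for 18 months → $265.70.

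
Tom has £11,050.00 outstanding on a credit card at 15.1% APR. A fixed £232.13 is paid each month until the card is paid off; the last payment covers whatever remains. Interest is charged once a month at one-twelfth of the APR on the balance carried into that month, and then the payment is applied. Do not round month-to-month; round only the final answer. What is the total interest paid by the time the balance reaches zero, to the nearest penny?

Monthly rate r = 15.1%/12 = 1.25833% = 0.0125833.
Payoff takes n = ⌈−ln(1 − rB₀/P)/ln(1+r)⌉ = ⌈73.075⌉ = 74 payments; the last is £17.58.
Total paid = 73·£232.13 + £17.58 = £16,963.07.
Total interest = total paid − principal = £16,963.07 − £11,050.00 = £5,913.07.

£5,913.07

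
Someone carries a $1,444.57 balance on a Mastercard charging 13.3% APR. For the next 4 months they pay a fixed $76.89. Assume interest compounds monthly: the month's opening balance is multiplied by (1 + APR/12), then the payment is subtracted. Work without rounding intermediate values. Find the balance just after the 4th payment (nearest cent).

Monthly rate r = 13.3%/12 = 1.10833% = 0.0110833.
Each month: B ← B·(1+r) − $76.89.
Month 1: interest $16.01; balance after payment $1,383.69.
Month 2: interest $15.34; balance after payment $1,322.14.
Month 3: interest $14.65; balance after payment $1,259.90.
Month 4: interest $13.96; balance after payment $1,196.97.

$1,196.97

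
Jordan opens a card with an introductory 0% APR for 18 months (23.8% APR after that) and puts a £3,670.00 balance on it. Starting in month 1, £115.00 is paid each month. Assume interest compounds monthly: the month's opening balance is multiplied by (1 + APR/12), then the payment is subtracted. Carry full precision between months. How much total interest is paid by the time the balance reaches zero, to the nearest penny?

Promo months 1–18 at r₀ = 0%/12 = 0; months 19+ at r₁ = 23.8%/12 = 0.0198333.
After month 18 (no interest yet): B = £3,670.00 − 18·£115.00 = £1,600.00.
Then at r₁ with £115.00/mo: n₂ = −ln(1 − r₁·B/P)/ln(1+r₁) ≈ 16.44 → 17 more payments.
Total paid = 34·£115.00 + £50.97 = £3,960.97; interest = £3,960.97 − £3,670.00 = £290.97.

£290.97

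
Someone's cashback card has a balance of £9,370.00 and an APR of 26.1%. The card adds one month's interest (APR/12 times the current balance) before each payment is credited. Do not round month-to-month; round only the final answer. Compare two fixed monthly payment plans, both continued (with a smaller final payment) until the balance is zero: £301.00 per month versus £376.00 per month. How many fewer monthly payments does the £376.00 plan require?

16 fewer payments

Monthly rate r = 26.1%/12 = 2.175% = 0.02175.
At £301.00/mo: n = ⌈−ln(1 − rB₀/P)/ln(1+r)⌉ = 53 payments (last £160.81); total interest = total paid − £9,370.00 = £6,442.81.
At £376.00/mo: 37 payments (last £111.13); total interest £4,277.13.
Payments saved = 53 − 37 = 16.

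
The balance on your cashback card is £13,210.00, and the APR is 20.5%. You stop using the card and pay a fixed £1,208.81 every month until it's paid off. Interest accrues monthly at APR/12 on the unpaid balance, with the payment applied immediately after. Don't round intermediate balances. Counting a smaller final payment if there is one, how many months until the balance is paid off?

13 payments

Monthly rate r = 20.5%/12 = 1.70833% = 0.0170833.
Recurrence: B ← B·(1+r) − £1,208.81.
Month 1: interest £225.67; balance after payment £12,226.86.
Month 2: interest £208.88; balance after payment £11,226.93.
Closed form: n = −ln(1 − rB₀/P)/ln(1+r) = −ln(0.81331)/ln(1.01708) ≈ 12.199, so the balance reaches zero during payment 13.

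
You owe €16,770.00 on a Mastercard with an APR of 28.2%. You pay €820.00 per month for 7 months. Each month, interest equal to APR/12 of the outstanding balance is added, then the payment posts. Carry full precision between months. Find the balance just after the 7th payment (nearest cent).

€13,570.05

Monthly rate r = 28.2%/12 = 2.35% = 0.0235.
Each month: B ← B·(1+r) − €820.00.
Month 1: interest €394.10; balance after payment €16,344.10.
Month 2: interest €384.09; balance after payment €15,908.18.
Month 3: interest €373.84; balance after payment €15,462.02.
Month 4: interest €363.36; balance after payment €15,005.38.
Month 5: interest €352.63; balance after payment €14,538.01.
Month 6: interest €341.64; balance after payment €14,059.65.
Month 7: interest €330.40; balance after payment €13,570.05.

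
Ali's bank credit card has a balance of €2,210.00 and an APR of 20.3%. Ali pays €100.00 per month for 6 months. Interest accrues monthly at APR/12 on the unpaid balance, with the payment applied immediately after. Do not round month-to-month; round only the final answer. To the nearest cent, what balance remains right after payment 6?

Monthly rate r = 20.3%/12 = 1.69167% = 0.0169167.
Each month: B ← B·(1+r) − €100.00.
Month 1: interest €37.39; balance after payment €2,147.39.
Month 2: interest €36.33; balance after payment €2,083.71.
Month 3: interest €35.25; balance after payment €2,018.96.
Month 4: interest €34.15; balance after payment €1,953.12.
Month 5: interest €33.04; balance after payment €1,886.16.
Month 6: interest €31.91; balance after payment €1,818.06.

€1,818.06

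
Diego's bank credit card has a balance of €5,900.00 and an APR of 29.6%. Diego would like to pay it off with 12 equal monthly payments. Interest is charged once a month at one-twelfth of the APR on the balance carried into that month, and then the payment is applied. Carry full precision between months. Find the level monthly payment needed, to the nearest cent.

€574.01

Monthly rate r = 29.6%/12 = 2.46667% = 0.0246667.
Level-payment amortization: P = B₀·r / (1 − (1+r)^(−n)) = 5900.00·0.0246667 / (1 − 1.02467^(−12)).
Denominator 1 − (1+r)^(−12) = 0.25353629.
P = 145.533 / 0.25353629 ≈ 574.01.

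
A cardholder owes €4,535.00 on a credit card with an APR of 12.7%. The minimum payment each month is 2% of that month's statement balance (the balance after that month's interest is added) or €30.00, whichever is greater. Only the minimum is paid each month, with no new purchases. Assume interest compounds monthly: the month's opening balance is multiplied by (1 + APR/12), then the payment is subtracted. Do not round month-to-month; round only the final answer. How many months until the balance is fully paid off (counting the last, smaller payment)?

186 months

Monthly rate r = 12.7%/12 = 1.05833% = 0.0105833.
While 2% of the post-interest balance exceeds €30.00, each month B ← (B·(1+r))·(1 − 0.02), i.e. B shrinks by the factor (1+r)·0.98 = 0.99037.
This holds for months 1–116. Entering month 117 the balance is €1,476.28; 2% of the post-interest balance is now below €30.00, so the flat €30.00 minimum applies from here.
From month 117 a fixed €30.00 at rate r clears €1,476.28 in 70 more payments. Total: 116 + 70 = 186 months.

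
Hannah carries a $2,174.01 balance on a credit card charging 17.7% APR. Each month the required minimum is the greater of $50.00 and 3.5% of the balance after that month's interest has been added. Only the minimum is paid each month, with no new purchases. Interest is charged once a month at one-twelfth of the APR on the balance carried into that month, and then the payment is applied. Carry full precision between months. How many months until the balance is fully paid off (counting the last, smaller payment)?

58 months

Monthly rate r = 17.7%/12 = 1.475% = 0.01475.
While 3.5% of the post-interest balance exceeds $50.00, each month B ← (B·(1+r))·(1 − 0.035), i.e. B shrinks by the factor (1+r)·0.965 = 0.97923.
This holds for months 1–21. Entering month 22 the balance is $1,399.19; 3.5% of the post-interest balance is now below $50.00, so the flat $50.00 minimum applies from here.
From month 22 a fixed $50.00 at rate r clears $1,399.19 in 37 more payments. Total: 21 + 37 = 58 months.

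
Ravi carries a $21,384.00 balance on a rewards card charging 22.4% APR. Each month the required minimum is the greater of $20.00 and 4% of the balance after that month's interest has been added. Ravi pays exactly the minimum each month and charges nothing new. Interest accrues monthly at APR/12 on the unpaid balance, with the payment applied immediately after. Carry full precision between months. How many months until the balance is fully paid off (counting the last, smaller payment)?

Monthly rate r = 22.4%/12 = 1.86667% = 0.0186667.
While 4% of the post-interest balance exceeds $20.00, each month B ← (B·(1+r))·(1 − 0.04), i.e. B shrinks by the factor (1+r)·0.96 = 0.97792.
This holds for months 1–170. Entering month 171 the balance is $480.46; 4% of the post-interest balance is now below $20.00, so the flat $20.00 minimum applies from here.
From month 171 a fixed $20.00 at rate r clears $480.46 in 33 more payments. Total: 170 + 33 = 203 months.

203 months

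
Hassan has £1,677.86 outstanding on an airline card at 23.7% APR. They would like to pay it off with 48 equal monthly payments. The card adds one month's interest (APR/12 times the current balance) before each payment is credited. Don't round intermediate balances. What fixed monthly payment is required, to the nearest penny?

£54.42

Monthly rate r = 23.7%/12 = 1.975% = 0.01975.
Level-payment amortization: P = B₀·r / (1 − (1+r)^(−n)) = 1677.86·0.01975 / (1 − 1.01975^(−48)).
Denominator 1 − (1+r)^(−48) = 0.608887471.
P = 33.1377 / 0.608887471 ≈ 54.42.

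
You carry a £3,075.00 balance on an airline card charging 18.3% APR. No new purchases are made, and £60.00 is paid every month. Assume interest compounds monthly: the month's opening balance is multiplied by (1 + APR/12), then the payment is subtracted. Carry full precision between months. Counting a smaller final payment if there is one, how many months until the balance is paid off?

101 months

Monthly rate r = 18.3%/12 = 1.525% = 0.01525.
Recurrence: B ← B·(1+r) − £60.00.
Month 1: interest £46.89; balance after payment £3,061.89.
Month 2: interest £46.69; balance after payment £3,048.59.
Closed form: n = −ln(1 − rB₀/P)/ln(1+r) = −ln(0.21844)/ln(1.01525) ≈ 100.513, so the balance reaches zero during payment 101.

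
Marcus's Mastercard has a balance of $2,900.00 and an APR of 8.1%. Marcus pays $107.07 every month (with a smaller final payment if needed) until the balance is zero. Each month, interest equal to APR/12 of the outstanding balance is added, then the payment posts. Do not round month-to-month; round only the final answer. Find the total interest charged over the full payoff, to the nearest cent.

Monthly rate r = 8.1%/12 = 0.675% = 0.00675.
Payoff takes n = ⌈−ln(1 − rB₀/P)/ln(1+r)⌉ = ⌈30.012⌉ = 31 payments; the last is $1.30.
Total paid = 30·$107.07 + $1.30 = $3,213.40.
Total interest = total paid − principal = $3,213.40 − $2,900.00 = $313.40.

$313.40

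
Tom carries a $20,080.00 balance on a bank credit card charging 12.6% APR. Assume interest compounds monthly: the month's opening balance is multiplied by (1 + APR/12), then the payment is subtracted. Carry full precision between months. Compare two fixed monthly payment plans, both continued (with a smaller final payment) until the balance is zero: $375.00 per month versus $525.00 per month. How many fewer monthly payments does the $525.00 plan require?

Monthly rate r = 12.6%/12 = 1.05% = 0.0105.
At $375.00/mo: n = ⌈−ln(1 − rB₀/P)/ln(1+r)⌉ = 80 payments (last $32.79); total interest = total paid − $20,080.00 = $9,577.79.
At $525.00/mo: 50 payments (last $84.72); total interest $5,729.72.
Payments saved = 80 − 50 = 30.

30 fewer payments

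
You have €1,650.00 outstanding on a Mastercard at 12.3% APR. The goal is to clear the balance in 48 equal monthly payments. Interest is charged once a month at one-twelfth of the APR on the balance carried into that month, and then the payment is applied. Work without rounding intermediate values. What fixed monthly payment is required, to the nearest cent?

Monthly rate r = 12.3%/12 = 1.025% = 0.01025.
Level-payment amortization: P = B₀·r / (1 − (1+r)^(−n)) = 1650.00·0.01025 / (1 − 1.01025^(−48)).
Denominator 1 − (1+r)^(−48) = 0.387064518.
P = 16.9125 / 0.387064518 ≈ 43.69.

€43.69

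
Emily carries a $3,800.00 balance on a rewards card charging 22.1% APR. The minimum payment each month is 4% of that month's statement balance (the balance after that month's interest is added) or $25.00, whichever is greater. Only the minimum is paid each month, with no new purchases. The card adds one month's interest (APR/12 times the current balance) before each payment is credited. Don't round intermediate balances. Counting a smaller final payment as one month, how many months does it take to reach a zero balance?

Monthly rate r = 22.1%/12 = 1.84167% = 0.0184167.
While 4% of the post-interest balance exceeds $25.00, each month B ← (B·(1+r))·(1 − 0.04), i.e. B shrinks by the factor (1+r)·0.96 = 0.97768.
This holds for months 1–81. Entering month 82 the balance is $610.55; 4% of the post-interest balance is now below $25.00, so the flat $25.00 minimum applies from here.
From month 82 a fixed $25.00 at rate r clears $610.55 in 33 more payments. Total: 81 + 33 = 114 months.

114 months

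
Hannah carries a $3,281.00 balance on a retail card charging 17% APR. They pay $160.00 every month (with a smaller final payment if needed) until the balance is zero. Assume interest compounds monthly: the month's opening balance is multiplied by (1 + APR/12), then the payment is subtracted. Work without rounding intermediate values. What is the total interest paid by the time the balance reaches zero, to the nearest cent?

$622.83

Monthly rate r = 17%/12 = 1.41667% = 0.0141667.
Payoff takes n = ⌈−ln(1 − rB₀/P)/ln(1+r)⌉ = ⌈24.397⌉ = 25 payments; the last is $63.83.
Total paid = 24·$160.00 + $63.83 = $3,903.83.
Total interest = total paid − principal = $3,903.83 − $3,281.00 = $622.83.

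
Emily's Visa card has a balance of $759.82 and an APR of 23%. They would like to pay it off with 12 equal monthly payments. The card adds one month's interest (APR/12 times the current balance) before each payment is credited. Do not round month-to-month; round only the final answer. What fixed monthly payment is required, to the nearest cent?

$71.48

Monthly rate r = 23%/12 = 1.91667% = 0.0191667.
Level-payment amortization: P = B₀·r / (1 − (1+r)^(−n)) = 759.82·0.0191667 / (1 − 1.01917^(−12)).
Denominator 1 − (1+r)^(−12) = 0.203735291.
P = 14.5632 / 0.203735291 ≈ 71.48.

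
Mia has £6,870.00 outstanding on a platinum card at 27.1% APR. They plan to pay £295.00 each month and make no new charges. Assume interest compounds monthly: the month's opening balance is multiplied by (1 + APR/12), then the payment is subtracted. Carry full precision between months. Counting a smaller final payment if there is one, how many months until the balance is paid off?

34 months

Monthly rate r = 27.1%/12 = 2.25833% = 0.0225833.
Recurrence: B ← B·(1+r) − £295.00.
Month 1: interest £155.15; balance after payment £6,730.15.
Month 2: interest £151.99; balance after payment £6,587.14.
Closed form: n = −ln(1 − rB₀/P)/ln(1+r) = −ln(0.47408)/ln(1.02258) ≈ 33.422, so the balance reaches zero during payment 34.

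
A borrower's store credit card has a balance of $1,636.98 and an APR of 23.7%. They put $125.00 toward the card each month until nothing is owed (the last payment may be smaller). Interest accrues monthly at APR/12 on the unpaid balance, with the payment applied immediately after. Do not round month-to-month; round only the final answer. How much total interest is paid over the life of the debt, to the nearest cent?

$276.05

Monthly rate r = 23.7%/12 = 1.975% = 0.01975.
Payoff takes n = ⌈−ln(1 − rB₀/P)/ln(1+r)⌉ = ⌈15.302⌉ = 16 payments; the last is $38.03.
Total paid = 15·$125.00 + $38.03 = $1,913.03.
Total interest = total paid − principal = $1,913.03 − $1,636.98 = $276.05.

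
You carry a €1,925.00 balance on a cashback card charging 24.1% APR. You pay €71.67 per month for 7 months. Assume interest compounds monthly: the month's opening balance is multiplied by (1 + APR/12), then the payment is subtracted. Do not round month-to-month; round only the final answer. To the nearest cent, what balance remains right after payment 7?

€1,679.54

Monthly rate r = 24.1%/12 = 2.00833% = 0.0200833.
Each month: B ← B·(1+r) − €71.67.
Month 1: interest €38.66; balance after payment €1,891.99.
Month 2: interest €38.00; balance after payment €1,858.32.
Month 3: interest €37.32; balance after payment €1,823.97.
Month 4: interest €36.63; balance after payment €1,788.93.
Month 5: interest €35.93; balance after payment €1,753.19.
Month 6: interest €35.21; balance after payment €1,716.73.
Month 7: interest €34.48; balance after payment €1,679.54.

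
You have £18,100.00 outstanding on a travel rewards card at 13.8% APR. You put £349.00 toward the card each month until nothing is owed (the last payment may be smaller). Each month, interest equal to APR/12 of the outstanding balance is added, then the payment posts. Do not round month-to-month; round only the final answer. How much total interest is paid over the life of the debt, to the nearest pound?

Monthly rate r = 13.8%/12 = 1.15% = 0.0115.
Payoff takes n = ⌈−ln(1 − rB₀/P)/ln(1+r)⌉ = ⌈79.355⌉ = 80 payments; the last is £124.39.
Total paid = 79·£349.00 + £124.39 = £27,695.39.
Total interest = total paid − principal = £27,695.39 − £18,100.00 = £9,595.39.

£9,595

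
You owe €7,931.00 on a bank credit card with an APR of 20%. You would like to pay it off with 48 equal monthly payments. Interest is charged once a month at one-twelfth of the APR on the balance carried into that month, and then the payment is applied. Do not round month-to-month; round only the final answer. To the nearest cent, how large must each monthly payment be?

€241.34

Monthly rate r = 20%/12 = 1.66667% = 0.0166667.
Level-payment amortization: P = B₀·r / (1 − (1+r)^(−n)) = 7931.00·0.0166667 / (1 − 1.01667^(−48)).
Denominator 1 − (1+r)^(−48) = 0.547698594.
P = 132.183 / 0.547698594 ≈ 241.34.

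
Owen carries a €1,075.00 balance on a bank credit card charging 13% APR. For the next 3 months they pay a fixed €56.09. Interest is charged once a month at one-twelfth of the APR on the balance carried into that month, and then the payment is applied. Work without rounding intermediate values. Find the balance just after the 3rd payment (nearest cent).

€940.22

Monthly rate r = 13%/12 = 1.08333% = 0.0108333.
Each month: B ← B·(1+r) − €56.09.
Month 1: interest €11.65; balance after payment €1,030.56.
Month 2: interest €11.16; balance after payment €985.63.
Month 3: interest €10.68; balance after payment €940.22.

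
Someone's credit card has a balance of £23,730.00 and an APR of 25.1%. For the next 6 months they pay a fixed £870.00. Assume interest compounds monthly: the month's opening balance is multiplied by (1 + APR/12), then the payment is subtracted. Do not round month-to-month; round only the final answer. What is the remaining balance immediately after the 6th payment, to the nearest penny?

£21,367.56

Monthly rate r = 25.1%/12 = 2.09167% = 0.0209167.
Each month: B ← B·(1+r) − £870.00.
Month 1: interest £496.35; balance after payment £23,356.35.
Month 2: interest £488.54; balance after payment £22,974.89.
Month 3: interest £480.56; balance after payment £22,585.45.
Month 4: interest £472.41; balance after payment £22,187.86.
Month 5: interest £464.10; balance after payment £21,781.96.
Month 6: interest £455.61; balance after payment £21,367.56.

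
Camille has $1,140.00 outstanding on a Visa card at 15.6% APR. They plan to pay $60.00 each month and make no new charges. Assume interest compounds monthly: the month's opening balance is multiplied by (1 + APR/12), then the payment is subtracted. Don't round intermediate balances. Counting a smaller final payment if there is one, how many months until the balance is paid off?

22 months

Monthly rate r = 15.6%/12 = 1.3% = 0.013.
Recurrence: B ← B·(1+r) − $60.00.
Month 1: interest $14.82; balance after payment $1,094.82.
Month 2: interest $14.23; balance after payment $1,049.05.
Closed form: n = −ln(1 − rB₀/P)/ln(1+r) = −ln(0.753)/ln(1.013) ≈ 21.964, so the balance reaches zero during payment 22.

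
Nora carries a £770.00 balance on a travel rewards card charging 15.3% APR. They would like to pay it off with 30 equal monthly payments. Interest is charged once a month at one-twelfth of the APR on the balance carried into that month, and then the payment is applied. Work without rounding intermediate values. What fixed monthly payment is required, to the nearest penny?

Monthly rate r = 15.3%/12 = 1.275% = 0.01275.
Level-payment amortization: P = B₀·r / (1 − (1+r)^(−n)) = 770.00·0.01275 / (1 − 1.01275^(−30)).
Denominator 1 − (1+r)^(−30) = 0.316194729.
P = 9.8175 / 0.316194729 ≈ 31.05.

£31.05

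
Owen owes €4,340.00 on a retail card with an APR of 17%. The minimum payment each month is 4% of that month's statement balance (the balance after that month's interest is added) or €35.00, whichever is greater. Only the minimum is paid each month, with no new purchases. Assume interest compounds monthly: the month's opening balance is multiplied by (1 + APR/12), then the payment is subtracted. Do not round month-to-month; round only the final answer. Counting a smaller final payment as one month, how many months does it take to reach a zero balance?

91 months

Monthly rate r = 17%/12 = 1.41667% = 0.0141667.
While 4% of the post-interest balance exceeds €35.00, each month B ← (B·(1+r))·(1 − 0.04), i.e. B shrinks by the factor (1+r)·0.96 = 0.9736.
This holds for months 1–61. Entering month 62 the balance is €848.60; 4% of the post-interest balance is now below €35.00, so the flat €35.00 minimum applies from here.
From month 62 a fixed €35.00 at rate r clears €848.60 in 30 more payments. Total: 61 + 30 = 91 months.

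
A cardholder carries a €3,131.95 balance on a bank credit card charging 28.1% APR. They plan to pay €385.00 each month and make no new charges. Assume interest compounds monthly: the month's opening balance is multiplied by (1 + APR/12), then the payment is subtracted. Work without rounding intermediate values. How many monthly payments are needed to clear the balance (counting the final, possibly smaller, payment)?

10 months

Monthly rate r = 28.1%/12 = 2.34167% = 0.0234167.
Recurrence: B ← B·(1+r) − €385.00.
Month 1: interest €73.34; balance after payment €2,820.29.
Month 2: interest €66.04; balance after payment €2,501.33.
Closed form: n = −ln(1 − rB₀/P)/ln(1+r) = −ln(0.80951)/ln(1.02342) ≈ 9.130, so the balance reaches zero during payment 10.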